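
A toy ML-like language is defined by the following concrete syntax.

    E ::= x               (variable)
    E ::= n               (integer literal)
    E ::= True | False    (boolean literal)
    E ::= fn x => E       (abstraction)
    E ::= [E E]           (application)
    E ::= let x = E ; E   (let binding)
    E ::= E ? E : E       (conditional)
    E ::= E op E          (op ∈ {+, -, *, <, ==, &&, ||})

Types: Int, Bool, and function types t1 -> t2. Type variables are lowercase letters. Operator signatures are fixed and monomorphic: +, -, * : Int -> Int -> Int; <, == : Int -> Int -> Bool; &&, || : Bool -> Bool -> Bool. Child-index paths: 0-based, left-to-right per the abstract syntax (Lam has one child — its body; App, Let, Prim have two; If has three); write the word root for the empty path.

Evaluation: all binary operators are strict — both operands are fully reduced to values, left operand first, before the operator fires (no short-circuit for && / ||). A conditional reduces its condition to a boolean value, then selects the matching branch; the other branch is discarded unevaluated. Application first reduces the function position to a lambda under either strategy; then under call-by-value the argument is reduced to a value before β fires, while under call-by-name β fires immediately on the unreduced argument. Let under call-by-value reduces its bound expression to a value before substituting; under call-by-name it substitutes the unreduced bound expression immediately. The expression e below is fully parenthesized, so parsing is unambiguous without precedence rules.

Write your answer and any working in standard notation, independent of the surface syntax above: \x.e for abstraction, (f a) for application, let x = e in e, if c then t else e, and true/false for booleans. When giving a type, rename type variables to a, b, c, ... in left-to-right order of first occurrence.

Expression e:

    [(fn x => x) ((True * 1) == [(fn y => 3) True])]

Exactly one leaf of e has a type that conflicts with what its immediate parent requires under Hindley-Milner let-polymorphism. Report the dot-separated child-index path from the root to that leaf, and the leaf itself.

Working:
x : a
\x._ : a -> a
  unify Bool ~ Int
  FAIL: mismatch Bool ~ Int

Answer: 1.0.0 : true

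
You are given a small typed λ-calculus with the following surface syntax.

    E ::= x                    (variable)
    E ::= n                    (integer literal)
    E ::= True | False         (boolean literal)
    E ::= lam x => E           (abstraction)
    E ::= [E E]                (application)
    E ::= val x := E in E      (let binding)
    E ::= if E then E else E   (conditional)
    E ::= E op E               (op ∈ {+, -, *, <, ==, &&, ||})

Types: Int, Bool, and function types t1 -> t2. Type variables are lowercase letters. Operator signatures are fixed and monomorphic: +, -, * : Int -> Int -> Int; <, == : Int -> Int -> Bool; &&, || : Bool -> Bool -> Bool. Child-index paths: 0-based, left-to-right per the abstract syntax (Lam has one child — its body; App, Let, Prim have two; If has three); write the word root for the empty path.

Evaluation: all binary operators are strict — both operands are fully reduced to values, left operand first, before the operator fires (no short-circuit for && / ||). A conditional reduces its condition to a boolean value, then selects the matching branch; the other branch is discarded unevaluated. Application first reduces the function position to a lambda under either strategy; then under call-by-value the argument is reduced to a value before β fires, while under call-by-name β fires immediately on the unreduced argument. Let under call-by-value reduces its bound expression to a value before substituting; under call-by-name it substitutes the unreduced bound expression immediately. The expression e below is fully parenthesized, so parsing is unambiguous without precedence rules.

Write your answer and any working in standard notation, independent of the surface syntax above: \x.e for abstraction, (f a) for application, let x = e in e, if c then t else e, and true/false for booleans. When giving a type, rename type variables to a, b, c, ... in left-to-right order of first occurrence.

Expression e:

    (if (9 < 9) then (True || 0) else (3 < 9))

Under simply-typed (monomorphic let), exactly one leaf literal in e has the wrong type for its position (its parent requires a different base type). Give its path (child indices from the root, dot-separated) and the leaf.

Answer: 1.1 : 0

Trace:
  unify Int ~ Int
  unify Int ~ Int
  unify Bool ~ Bool
  unify Bool ~ Bool
  unify Int ~ Bool
  FAIL: mismatch Int ~ Bool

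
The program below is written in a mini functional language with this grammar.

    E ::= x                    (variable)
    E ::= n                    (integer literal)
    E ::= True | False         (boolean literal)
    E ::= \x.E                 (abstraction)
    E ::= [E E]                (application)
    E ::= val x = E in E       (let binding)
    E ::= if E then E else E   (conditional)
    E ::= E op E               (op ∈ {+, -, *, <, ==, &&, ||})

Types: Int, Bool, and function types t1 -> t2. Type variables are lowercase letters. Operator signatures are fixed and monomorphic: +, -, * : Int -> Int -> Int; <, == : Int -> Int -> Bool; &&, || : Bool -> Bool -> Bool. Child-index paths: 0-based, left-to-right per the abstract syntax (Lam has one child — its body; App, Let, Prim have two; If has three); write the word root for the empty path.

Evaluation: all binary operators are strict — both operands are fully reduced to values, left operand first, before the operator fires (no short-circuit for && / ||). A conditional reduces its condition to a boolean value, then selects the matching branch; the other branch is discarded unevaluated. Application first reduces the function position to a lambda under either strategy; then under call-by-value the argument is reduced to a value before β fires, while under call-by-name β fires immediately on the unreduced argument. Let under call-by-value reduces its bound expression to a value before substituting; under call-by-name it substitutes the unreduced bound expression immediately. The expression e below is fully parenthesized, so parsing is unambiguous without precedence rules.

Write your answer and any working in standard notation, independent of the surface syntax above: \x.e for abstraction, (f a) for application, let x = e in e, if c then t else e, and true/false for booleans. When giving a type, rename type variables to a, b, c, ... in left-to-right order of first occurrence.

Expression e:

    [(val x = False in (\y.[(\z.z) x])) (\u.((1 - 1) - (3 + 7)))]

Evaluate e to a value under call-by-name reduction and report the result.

Answer: false

Derivation:
step 0: ((let x = false in (\y.((\z.z) x))) (\u.((1 - 1) - (3 + 7))))
step 1: [let@0] ((\y.((\z.z) false)) (\u.((1 - 1) - (3 + 7))))
step 2: [beta@root] ((\z.z) false)
step 3: [beta@root] false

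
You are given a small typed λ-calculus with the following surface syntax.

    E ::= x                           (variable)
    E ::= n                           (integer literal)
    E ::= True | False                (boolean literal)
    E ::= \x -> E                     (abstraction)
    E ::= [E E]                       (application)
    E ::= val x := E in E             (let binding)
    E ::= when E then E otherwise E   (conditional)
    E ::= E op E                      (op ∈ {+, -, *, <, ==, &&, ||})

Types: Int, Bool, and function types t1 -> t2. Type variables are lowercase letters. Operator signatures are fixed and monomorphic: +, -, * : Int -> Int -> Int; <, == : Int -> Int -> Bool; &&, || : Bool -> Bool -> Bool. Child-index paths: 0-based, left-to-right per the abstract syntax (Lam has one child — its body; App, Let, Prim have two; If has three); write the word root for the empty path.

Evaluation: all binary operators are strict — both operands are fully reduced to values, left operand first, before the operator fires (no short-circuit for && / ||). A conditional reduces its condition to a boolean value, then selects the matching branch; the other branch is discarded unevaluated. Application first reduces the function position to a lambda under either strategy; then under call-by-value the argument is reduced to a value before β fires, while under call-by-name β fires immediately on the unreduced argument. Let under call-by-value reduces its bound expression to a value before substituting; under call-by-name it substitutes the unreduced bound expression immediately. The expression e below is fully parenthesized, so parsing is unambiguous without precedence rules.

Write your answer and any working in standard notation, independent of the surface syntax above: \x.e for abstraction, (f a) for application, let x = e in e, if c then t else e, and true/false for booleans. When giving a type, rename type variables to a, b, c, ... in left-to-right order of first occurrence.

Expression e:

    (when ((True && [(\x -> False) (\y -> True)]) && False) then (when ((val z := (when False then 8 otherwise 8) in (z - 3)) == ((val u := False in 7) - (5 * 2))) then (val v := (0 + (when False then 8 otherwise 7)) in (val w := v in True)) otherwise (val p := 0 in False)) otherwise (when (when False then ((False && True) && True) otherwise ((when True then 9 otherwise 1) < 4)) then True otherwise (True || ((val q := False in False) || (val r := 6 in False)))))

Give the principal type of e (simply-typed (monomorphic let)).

Answer: Bool

Derivation:
  unify Bool ~ Bool
\x._ : a -> Bool
\y._ : b -> Bool
  unify a -> Bool ~ (b -> Bool) -> c
  unify a ~ b -> Bool
  unify Bool ~ c
_ _ : Bool
  unify Bool ~ Bool
  unify Bool ~ Bool
  unify Bool ~ Bool
  unify Bool ~ Bool
  unify Bool ~ Bool
  unify Int ~ Int
let z : Int
z : Int
  unify Int ~ Int
  unify Int ~ Int
  unify Int ~ Int
let u : Bool
  unify Int ~ Int
  unify Int ~ Int
  unify Int ~ Int
  unify Int ~ Int
  unify Int ~ Int
  unify Bool ~ Bool
  unify Int ~ Int
  unify Bool ~ Bool
  unify Int ~ Int
  unify Int ~ Int
let v : Int
v : Int
let w : Int
let p : Int
  unify Bool ~ Bool
  unify Bool ~ Bool
  unify Bool ~ Bool
  unify Bool ~ Bool
  unify Bool ~ Bool
  unify Bool ~ Bool
  unify Bool ~ Bool
  unify Int ~ Int
  unify Int ~ Int
  unify Int ~ Int
  unify Bool ~ Bool
  unify Bool ~ Bool
  unify Bool ~ Bool
let q : Bool
  unify Bool ~ Bool
let r : Int
  unify Bool ~ Bool
  unify Bool ~ Bool
  unify Bool ~ Bool
  unify Bool ~ Bool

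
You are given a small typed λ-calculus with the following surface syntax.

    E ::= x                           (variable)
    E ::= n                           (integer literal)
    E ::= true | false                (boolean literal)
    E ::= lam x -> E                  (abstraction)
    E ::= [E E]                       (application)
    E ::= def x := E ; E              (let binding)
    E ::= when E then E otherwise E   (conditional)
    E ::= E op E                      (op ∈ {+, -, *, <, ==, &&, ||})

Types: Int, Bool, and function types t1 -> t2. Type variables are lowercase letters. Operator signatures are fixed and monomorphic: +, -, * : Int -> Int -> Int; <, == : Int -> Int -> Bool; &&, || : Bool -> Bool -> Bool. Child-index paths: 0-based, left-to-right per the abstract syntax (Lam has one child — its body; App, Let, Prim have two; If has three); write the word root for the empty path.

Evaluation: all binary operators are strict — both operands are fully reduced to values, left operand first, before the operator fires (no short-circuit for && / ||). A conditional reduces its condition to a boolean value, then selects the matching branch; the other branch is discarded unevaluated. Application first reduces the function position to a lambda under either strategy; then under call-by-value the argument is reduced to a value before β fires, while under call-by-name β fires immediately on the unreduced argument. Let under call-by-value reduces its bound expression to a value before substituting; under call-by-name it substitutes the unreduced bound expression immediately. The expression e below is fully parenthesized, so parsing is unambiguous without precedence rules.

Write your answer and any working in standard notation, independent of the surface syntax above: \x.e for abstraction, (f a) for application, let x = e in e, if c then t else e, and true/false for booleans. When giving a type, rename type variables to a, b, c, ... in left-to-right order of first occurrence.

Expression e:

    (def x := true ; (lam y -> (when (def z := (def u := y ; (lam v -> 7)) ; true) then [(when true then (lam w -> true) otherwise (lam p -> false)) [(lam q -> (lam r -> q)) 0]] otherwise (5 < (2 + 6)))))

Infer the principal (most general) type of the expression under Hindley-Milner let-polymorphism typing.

Answer: a -> Bool

Trace:
let x : Bool
y : a
let u : a
\v._ : b -> Int
let z : forall. b -> Int
  unify Bool ~ Bool
  unify Bool ~ Bool
\w._ : c -> Bool
\p._ : d -> Bool
  unify c -> Bool ~ d -> Bool
  unify c ~ d
  unify Bool ~ Bool
q : e
\r._ : f -> e
\q._ : e -> f -> e
  unify e -> f -> e ~ Int -> g
  unify e ~ Int
  unify f -> Int ~ g
_ _ : f -> Int
  unify d -> Bool ~ (f -> Int) -> h
  unify d ~ f -> Int
  unify Bool ~ h
_ _ : Bool
  unify Int ~ Int
  unify Int ~ Int
  unify Int ~ Int
  unify Int ~ Int
  unify Bool ~ Bool
\y._ : a -> Bool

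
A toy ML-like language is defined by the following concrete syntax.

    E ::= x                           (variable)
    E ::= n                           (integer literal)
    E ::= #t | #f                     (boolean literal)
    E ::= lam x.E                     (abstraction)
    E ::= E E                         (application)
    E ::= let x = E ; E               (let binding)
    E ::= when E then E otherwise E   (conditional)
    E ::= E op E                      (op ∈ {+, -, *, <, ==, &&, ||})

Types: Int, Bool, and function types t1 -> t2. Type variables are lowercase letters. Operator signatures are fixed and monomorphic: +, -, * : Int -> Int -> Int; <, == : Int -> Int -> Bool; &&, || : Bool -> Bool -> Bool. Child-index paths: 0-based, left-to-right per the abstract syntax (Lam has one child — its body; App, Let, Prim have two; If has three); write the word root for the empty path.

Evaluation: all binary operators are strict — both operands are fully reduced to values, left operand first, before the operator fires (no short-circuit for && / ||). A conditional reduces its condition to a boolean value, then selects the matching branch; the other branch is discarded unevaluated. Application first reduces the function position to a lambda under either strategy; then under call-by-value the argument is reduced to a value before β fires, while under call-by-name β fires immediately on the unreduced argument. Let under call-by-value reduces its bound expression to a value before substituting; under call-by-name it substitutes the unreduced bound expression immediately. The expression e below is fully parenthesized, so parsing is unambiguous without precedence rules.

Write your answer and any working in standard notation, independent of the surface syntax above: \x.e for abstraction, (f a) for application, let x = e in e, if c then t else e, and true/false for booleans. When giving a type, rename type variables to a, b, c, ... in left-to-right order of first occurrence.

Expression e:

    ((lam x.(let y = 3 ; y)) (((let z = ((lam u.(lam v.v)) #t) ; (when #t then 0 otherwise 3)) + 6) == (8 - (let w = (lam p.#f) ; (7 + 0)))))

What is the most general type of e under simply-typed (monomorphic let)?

Working:
let y : Int
y : Int
\x._ : a -> Int
v : c
\v._ : c -> c
\u._ : b -> c -> c
  unify b -> c -> c ~ Bool -> d
  unify b ~ Bool
  unify c -> c ~ d
_ _ : c -> c
let z : c -> c
  unify Bool ~ Bool
  unify Int ~ Int
  unify Int ~ Int
  unify Int ~ Int
  unify Int ~ Int
  unify Int ~ Int
\p._ : e -> Bool
let w : e -> Bool
  unify Int ~ Int
  unify Int ~ Int
  unify Int ~ Int
  unify Int ~ Int
  unify a -> Int ~ Bool -> f
  unify a ~ Bool
  unify Int ~ f
_ _ : Int

Answer: Int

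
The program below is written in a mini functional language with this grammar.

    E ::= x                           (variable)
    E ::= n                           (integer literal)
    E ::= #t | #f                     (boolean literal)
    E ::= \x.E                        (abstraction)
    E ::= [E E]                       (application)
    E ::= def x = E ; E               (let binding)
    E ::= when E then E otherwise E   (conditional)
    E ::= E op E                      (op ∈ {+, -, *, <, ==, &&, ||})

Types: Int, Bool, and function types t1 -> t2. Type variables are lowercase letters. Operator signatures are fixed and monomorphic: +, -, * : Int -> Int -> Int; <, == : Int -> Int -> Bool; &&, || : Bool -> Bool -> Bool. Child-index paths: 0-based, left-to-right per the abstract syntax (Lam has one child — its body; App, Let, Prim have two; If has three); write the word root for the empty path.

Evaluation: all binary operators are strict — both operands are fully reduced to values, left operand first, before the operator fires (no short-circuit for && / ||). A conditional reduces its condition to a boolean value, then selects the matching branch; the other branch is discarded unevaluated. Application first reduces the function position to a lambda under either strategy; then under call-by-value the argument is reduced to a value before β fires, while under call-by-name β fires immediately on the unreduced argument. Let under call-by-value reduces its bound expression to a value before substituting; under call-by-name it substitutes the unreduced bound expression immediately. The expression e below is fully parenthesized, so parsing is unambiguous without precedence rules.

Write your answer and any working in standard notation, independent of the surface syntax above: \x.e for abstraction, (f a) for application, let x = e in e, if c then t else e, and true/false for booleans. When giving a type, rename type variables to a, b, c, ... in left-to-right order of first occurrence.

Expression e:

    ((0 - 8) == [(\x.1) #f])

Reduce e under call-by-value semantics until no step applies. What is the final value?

Derivation:
step 0: ((0 - 8) == ((\x.1) false))
step 1: [delta@0] (-8 == ((\x.1) false))
step 2: [beta@1] (-8 == 1)
step 3: [delta@root] false

Answer: false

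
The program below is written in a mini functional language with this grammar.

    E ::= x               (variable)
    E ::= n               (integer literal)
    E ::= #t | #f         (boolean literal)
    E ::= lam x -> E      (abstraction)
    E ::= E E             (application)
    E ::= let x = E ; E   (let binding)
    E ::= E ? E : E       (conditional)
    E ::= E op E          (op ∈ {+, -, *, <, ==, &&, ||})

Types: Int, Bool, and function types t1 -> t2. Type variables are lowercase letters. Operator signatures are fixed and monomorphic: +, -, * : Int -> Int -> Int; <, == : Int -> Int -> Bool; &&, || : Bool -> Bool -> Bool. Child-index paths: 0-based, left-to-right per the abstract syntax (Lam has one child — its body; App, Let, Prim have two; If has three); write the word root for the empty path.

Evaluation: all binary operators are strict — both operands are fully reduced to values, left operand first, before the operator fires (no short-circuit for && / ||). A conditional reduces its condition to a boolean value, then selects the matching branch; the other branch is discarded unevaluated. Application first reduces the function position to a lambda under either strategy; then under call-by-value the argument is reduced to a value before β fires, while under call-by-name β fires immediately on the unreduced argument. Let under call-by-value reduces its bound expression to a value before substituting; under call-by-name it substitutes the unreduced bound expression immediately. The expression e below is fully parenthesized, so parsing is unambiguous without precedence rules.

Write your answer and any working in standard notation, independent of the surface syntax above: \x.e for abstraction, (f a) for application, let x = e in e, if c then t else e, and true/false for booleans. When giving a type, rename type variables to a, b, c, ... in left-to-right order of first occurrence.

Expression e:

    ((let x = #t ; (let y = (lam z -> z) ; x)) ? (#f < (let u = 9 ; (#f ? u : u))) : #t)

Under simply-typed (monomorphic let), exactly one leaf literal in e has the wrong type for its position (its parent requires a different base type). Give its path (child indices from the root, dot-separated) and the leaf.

Derivation:
let x : Bool
z : a
\z._ : a -> a
let y : a -> a
x : Bool
  unify Bool ~ Bool
  unify Bool ~ Int
  FAIL: mismatch Bool ~ Int

Answer: 1.0 : false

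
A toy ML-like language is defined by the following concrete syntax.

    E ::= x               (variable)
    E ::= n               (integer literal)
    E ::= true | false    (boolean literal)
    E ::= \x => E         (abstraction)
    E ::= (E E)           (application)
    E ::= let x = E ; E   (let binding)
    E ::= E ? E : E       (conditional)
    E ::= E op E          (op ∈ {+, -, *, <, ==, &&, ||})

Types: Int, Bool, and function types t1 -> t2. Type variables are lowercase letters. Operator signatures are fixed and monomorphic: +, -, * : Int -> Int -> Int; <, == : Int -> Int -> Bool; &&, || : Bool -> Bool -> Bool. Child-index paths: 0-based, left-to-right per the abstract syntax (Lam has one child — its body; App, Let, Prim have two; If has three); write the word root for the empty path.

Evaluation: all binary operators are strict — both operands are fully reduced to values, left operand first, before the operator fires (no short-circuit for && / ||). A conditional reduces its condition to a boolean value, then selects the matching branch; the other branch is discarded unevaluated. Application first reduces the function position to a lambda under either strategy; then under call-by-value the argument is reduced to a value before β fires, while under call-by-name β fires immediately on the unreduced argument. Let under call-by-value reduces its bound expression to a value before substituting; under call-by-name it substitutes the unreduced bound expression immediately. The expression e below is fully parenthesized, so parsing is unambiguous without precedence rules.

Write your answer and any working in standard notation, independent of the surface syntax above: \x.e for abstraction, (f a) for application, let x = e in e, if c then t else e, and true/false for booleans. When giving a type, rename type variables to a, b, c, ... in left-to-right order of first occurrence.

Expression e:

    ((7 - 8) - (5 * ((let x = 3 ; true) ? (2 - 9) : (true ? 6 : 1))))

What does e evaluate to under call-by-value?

Derivation:
step 0: ((7 - 8) - (5 * (if (let x = 3 in true) then (2 - 9) else (if true then 6 else 1))))
step 1: [delta@0] (-1 - (5 * (if (let x = 3 in true) then (2 - 9) else (if true then 6 else 1))))
step 2: [let@1.1.0] (-1 - (5 * (if true then (2 - 9) else (if true then 6 else 1))))
step 3: [if@1.1] (-1 - (5 * (2 - 9)))
step 4: [delta@1.1] (-1 - (5 * -7))
step 5: [delta@1] (-1 - -35)
step 6: [delta@root] 34

Answer: 34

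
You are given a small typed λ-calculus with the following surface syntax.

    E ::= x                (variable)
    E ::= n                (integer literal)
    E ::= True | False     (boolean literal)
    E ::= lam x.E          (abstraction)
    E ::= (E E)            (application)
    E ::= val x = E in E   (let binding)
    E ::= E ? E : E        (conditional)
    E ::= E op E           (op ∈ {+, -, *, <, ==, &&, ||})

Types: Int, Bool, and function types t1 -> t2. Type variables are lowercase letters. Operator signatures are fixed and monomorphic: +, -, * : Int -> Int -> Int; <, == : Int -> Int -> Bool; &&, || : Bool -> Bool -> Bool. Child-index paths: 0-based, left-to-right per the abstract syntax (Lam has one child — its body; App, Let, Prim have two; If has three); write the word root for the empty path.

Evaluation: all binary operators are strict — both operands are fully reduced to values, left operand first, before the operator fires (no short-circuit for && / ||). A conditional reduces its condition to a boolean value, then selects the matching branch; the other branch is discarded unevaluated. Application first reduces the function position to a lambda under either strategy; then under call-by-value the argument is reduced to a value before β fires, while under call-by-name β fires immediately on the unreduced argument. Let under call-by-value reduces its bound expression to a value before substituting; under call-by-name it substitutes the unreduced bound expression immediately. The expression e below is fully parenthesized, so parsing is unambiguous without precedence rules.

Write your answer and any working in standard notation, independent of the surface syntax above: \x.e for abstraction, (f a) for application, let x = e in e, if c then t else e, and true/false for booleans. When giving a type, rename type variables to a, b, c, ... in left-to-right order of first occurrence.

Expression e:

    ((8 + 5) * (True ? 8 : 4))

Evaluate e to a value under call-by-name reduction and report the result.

Working:
step 0: ((8 + 5) * (if true then 8 else 4))
step 1: [delta@0] (13 * (if true then 8 else 4))
step 2: [if@1] (13 * 8)
step 3: [delta@root] 104

Answer: 104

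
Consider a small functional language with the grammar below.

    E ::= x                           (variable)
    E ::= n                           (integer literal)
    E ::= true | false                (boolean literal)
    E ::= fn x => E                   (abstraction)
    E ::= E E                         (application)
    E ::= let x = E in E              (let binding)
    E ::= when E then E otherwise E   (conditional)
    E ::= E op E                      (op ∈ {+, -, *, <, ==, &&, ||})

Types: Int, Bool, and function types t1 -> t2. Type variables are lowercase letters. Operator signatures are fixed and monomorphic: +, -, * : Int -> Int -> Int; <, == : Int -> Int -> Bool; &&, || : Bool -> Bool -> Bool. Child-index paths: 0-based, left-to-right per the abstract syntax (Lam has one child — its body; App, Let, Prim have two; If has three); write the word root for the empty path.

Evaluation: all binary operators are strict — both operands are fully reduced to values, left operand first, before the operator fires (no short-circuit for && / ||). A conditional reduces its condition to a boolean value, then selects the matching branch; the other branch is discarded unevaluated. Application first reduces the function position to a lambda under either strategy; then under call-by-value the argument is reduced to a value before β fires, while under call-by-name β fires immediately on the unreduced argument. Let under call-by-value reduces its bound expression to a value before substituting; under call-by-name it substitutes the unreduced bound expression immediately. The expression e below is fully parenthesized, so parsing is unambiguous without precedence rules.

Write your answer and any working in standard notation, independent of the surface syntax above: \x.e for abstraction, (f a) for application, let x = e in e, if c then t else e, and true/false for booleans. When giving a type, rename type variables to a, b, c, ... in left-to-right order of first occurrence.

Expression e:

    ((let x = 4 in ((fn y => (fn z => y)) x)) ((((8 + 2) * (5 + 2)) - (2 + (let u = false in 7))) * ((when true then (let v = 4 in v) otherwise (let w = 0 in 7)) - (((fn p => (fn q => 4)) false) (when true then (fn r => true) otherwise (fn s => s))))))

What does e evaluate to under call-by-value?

Working:
step 0: ((let x = 4 in ((\y.(\z.y)) x)) ((((8 + 2) * (5 + 2)) - (2 + (let u = false in 7))) * ((if true then (let v = 4 in v) else (let w = 0 in 7)) - (((\p.(\q.4)) false) (if true then (\r.true) else (\s.s))))))
step 1: [let@0] (((\y.(\z.y)) 4) ((((8 + 2) * (5 + 2)) - (2 + (let u = false in 7))) * ((if true then (let v = 4 in v) else (let w = 0 in 7)) - (((\p.(\q.4)) false) (if true then (\r.true) else (\s.s))))))
step 2: [beta@0] ((\z.4) ((((8 + 2) * (5 + 2)) - (2 + (let u = false in 7))) * ((if true then (let v = 4 in v) else (let w = 0 in 7)) - (((\p.(\q.4)) false) (if true then (\r.true) else (\s.s))))))
step 3: [delta@1.0.0.0] ((\z.4) (((10 * (5 + 2)) - (2 + (let u = false in 7))) * ((if true then (let v = 4 in v) else (let w = 0 in 7)) - (((\p.(\q.4)) false) (if true then (\r.true) else (\s.s))))))
step 4: [delta@1.0.0.1] ((\z.4) (((10 * 7) - (2 + (let u = false in 7))) * ((if true then (let v = 4 in v) else (let w = 0 in 7)) - (((\p.(\q.4)) false) (if true then (\r.true) else (\s.s))))))
step 5: [delta@1.0.0] ((\z.4) ((70 - (2 + (let u = false in 7))) * ((if true then (let v = 4 in v) else (let w = 0 in 7)) - (((\p.(\q.4)) false) (if true then (\r.true) else (\s.s))))))
step 6: [let@1.0.1.1] ((\z.4) ((70 - (2 + 7)) * ((if true then (let v = 4 in v) else (let w = 0 in 7)) - (((\p.(\q.4)) false) (if true then (\r.true) else (\s.s))))))
step 7: [delta@1.0.1] ((\z.4) ((70 - 9) * ((if true then (let v = 4 in v) else (let w = 0 in 7)) - (((\p.(\q.4)) false) (if true then (\r.true) else (\s.s))))))
step 8: [delta@1.0] ((\z.4) (61 * ((if true then (let v = 4 in v) else (let w = 0 in 7)) - (((\p.(\q.4)) false) (if true then (\r.true) else (\s.s))))))
step 9: [if@1.1.0] ((\z.4) (61 * ((let v = 4 in v) - (((\p.(\q.4)) false) (if true then (\r.true) else (\s.s))))))
step 10: [let@1.1.0] ((\z.4) (61 * (4 - (((\p.(\q.4)) false) (if true then (\r.true) else (\s.s))))))
step 11: [beta@1.1.1.0] ((\z.4) (61 * (4 - ((\q.4) (if true then (\r.true) else (\s.s))))))
step 12: [if@1.1.1.1] ((\z.4) (61 * (4 - ((\q.4) (\r.true)))))
step 13: [beta@1.1.1] ((\z.4) (61 * (4 - 4)))
step 14: [delta@1.1] ((\z.4) (61 * 0))
step 15: [delta@1] ((\z.4) 0)
step 16: [beta@root] 4

Answer: 4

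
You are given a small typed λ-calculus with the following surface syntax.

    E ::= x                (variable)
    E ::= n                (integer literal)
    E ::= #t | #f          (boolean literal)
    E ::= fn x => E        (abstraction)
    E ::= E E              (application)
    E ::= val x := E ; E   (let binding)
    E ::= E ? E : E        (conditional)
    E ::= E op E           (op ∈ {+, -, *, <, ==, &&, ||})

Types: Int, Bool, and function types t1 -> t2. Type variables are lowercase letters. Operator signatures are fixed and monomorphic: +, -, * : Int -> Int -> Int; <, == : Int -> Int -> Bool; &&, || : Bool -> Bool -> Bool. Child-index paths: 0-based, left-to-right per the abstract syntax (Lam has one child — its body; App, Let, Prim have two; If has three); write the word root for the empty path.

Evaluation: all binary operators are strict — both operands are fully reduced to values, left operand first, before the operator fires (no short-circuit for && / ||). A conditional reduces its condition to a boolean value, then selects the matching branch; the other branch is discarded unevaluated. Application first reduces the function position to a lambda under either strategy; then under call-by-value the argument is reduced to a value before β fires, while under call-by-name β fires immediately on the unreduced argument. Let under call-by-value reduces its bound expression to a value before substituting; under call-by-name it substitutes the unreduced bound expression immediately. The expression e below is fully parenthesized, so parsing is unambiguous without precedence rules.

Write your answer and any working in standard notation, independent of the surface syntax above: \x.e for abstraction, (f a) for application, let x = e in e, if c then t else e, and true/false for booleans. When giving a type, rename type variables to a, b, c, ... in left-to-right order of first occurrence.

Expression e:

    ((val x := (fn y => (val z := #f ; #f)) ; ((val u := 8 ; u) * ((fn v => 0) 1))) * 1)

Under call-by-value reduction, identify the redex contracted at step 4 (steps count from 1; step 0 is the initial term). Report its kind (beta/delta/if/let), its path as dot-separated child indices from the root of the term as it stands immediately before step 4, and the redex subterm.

Derivation:
step 0: ((let x = (\y.(let z = false in false)) in ((let u = 8 in u) * ((\v.0) 1))) * 1)
step 1: [let@0] (((let u = 8 in u) * ((\v.0) 1)) * 1)
step 2: [let@0.0] ((8 * ((\v.0) 1)) * 1)
step 3: [beta@0.1] ((8 * 0) * 1)
step 4: [delta@0] (0 * 1)

Answer: delta at 0 : (8 * 0)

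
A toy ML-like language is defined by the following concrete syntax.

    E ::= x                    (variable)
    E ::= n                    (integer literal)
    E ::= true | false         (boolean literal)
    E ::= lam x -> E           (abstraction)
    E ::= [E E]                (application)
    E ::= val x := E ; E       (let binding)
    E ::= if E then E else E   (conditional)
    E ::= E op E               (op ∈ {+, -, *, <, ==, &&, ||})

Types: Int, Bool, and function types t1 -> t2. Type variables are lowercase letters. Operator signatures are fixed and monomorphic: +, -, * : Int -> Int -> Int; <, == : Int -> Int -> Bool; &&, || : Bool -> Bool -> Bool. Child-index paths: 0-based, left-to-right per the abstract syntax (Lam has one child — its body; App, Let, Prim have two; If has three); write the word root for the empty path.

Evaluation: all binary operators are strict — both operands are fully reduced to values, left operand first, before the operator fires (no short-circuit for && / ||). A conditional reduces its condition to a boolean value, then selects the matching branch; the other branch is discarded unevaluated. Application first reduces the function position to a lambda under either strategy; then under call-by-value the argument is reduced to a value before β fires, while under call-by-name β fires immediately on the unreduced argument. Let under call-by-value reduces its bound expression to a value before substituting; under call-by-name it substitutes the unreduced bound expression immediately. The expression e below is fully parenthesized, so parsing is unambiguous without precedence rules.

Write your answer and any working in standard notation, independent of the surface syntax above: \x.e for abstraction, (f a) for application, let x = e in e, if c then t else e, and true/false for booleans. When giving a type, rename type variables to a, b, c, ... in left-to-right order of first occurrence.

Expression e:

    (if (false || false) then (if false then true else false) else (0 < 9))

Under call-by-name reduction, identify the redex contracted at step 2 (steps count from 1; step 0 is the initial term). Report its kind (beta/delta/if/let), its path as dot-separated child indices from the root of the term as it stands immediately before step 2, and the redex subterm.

Trace:
step 0: (if (false || false) then (if false then true else false) else (0 < 9))
step 1: [delta@0] (if false then (if false then true else false) else (0 < 9))
step 2: [if@root] (0 < 9)

Answer: if at root : (if false then (if false then true else false) else (0 < 9))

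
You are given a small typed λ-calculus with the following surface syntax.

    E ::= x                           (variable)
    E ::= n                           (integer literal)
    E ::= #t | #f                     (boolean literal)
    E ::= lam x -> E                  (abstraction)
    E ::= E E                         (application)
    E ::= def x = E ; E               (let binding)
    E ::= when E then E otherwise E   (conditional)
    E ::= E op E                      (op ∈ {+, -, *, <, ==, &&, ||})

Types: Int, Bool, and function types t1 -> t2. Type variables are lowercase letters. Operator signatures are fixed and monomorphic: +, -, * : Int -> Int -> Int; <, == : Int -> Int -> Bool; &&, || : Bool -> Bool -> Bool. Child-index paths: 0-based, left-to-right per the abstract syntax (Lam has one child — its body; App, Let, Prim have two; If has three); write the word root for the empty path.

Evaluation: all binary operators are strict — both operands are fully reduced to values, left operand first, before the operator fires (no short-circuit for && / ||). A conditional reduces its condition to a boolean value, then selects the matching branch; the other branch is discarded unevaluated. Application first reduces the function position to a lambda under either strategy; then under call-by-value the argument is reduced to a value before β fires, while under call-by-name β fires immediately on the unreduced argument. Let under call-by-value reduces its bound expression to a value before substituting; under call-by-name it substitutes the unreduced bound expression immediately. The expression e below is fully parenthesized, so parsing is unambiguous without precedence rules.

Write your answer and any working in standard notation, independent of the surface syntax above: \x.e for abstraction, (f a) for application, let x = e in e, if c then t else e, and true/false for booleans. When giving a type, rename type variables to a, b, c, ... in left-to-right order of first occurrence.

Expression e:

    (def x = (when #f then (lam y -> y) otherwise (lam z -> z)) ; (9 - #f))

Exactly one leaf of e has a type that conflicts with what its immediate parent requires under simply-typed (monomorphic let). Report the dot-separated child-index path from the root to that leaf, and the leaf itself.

Answer: 1.1 : false

Working:
  unify Bool ~ Bool
y : a
\y._ : a -> a
z : b
\z._ : b -> b
  unify a -> a ~ b -> b
  unify a ~ b
  unify b ~ b
let x : b -> b
  unify Int ~ Int
  unify Bool ~ Int
  FAIL: mismatch Bool ~ Int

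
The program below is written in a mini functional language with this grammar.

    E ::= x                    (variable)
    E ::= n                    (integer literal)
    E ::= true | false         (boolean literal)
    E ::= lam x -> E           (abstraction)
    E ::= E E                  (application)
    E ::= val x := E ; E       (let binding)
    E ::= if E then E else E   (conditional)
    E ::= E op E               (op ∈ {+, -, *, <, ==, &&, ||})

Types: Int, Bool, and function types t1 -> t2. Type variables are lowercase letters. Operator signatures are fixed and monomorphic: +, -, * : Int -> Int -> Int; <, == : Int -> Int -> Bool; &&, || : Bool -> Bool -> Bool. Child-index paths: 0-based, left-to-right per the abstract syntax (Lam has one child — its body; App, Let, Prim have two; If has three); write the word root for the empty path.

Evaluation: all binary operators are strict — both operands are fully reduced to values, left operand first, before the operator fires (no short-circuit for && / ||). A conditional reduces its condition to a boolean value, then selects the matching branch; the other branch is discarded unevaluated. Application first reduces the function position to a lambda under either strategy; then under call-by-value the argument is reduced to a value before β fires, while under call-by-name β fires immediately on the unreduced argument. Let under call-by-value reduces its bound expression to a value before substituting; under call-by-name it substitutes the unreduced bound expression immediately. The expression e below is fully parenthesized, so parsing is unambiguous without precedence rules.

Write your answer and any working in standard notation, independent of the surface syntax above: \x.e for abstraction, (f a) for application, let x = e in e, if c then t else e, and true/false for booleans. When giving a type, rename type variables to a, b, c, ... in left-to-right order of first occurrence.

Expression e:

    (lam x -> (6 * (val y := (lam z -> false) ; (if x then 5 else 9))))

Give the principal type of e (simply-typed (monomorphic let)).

Answer: Bool -> Int

Trace:
  unify Int ~ Int
\z._ : b -> Bool
let y : b -> Bool
x : a
  unify a ~ Bool
  unify Int ~ Int
  unify Int ~ Int
\x._ : Bool -> Int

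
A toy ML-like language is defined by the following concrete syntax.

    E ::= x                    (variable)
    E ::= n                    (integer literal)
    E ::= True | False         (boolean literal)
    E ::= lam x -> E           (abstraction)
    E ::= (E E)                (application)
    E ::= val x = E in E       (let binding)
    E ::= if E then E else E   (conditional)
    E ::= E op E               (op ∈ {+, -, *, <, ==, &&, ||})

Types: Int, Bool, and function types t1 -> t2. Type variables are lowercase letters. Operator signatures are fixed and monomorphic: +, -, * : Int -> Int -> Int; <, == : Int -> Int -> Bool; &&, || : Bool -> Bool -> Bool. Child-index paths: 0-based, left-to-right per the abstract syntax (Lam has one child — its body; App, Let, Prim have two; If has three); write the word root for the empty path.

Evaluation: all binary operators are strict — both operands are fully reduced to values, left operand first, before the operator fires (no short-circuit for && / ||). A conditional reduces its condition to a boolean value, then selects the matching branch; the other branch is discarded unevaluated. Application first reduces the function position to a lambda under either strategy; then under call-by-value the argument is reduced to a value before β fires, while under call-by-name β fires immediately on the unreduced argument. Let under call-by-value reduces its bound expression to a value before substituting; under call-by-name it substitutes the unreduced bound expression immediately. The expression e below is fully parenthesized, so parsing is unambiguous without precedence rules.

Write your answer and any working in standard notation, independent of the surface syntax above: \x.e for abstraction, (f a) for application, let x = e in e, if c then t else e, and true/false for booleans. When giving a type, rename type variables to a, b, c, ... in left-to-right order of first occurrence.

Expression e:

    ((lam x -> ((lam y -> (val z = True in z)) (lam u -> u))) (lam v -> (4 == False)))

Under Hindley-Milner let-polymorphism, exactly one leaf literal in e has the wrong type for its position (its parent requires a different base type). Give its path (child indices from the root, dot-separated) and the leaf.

Answer: 1.0.1 : false

Working:
let z : Bool
z : Bool
\y._ : b -> Bool
u : c
\u._ : c -> c
  unify b -> Bool ~ (c -> c) -> d
  unify b ~ c -> c
  unify Bool ~ d
_ _ : Bool
\x._ : a -> Bool
  unify Int ~ Int
  unify Bool ~ Int
  FAIL: mismatch Bool ~ Int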